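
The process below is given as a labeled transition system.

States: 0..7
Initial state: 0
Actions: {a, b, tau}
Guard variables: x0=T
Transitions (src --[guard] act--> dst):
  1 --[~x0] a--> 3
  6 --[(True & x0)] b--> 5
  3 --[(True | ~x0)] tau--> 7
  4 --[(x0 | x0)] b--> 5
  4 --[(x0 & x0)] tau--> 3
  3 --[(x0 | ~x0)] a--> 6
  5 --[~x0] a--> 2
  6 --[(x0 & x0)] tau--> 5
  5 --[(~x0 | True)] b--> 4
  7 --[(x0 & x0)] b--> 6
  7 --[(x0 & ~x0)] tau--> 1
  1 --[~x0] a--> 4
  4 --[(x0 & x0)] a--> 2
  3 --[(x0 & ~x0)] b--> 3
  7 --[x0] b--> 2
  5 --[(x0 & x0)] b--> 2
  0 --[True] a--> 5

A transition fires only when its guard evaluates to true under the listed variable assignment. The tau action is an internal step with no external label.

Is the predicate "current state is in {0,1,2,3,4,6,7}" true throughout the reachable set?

Inv-set: {0,1,2,3,4,6,7}
Reachable = {0,2,3,4,5,6,7}
  0: safe
  2: safe
  3: safe
  4: safe
  5: outside
  6: safe
  7: safe
counterexample path to 5: a

Answer: INVARIANT VIOLATED at state 5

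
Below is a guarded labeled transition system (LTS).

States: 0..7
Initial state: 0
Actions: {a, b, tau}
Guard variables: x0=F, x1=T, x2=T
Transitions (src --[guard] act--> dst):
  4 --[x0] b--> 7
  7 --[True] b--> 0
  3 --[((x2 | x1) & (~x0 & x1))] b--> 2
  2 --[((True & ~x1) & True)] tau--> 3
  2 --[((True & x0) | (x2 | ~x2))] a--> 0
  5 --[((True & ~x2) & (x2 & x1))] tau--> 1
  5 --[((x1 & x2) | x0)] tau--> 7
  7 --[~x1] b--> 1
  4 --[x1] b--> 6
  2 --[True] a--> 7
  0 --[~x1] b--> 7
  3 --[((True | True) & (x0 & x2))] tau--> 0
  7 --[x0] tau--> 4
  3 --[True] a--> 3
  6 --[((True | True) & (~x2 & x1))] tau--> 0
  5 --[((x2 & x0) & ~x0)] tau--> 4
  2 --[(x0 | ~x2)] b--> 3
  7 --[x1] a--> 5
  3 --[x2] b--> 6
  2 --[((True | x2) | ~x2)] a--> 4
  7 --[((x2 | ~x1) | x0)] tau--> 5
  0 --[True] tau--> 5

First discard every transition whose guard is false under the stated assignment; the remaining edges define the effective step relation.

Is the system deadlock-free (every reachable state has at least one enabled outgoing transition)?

Reach set: {0,5,7}
  0: tau→5  [deg 1]
  5: tau→7  [deg 1]
  7: a→5  b→0  tau→5  [deg 3]

Answer: DEADLOCK-FREE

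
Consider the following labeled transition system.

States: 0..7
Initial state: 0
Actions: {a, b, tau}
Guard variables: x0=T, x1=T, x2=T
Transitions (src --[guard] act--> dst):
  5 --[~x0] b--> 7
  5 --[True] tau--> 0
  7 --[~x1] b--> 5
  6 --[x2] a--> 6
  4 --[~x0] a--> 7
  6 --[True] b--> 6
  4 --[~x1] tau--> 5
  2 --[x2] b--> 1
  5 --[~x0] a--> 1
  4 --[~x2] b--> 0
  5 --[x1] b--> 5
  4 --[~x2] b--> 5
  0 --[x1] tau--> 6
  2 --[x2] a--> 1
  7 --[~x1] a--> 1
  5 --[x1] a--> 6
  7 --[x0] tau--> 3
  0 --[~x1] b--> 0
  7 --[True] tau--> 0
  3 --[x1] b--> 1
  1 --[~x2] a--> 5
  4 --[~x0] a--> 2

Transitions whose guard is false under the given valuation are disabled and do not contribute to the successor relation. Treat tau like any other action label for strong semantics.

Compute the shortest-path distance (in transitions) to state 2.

Answer: UNREACHABLE

Analysis:
Breadth-first toward 2:
  L0 = {0}
  L1 = {6}
2 never appears.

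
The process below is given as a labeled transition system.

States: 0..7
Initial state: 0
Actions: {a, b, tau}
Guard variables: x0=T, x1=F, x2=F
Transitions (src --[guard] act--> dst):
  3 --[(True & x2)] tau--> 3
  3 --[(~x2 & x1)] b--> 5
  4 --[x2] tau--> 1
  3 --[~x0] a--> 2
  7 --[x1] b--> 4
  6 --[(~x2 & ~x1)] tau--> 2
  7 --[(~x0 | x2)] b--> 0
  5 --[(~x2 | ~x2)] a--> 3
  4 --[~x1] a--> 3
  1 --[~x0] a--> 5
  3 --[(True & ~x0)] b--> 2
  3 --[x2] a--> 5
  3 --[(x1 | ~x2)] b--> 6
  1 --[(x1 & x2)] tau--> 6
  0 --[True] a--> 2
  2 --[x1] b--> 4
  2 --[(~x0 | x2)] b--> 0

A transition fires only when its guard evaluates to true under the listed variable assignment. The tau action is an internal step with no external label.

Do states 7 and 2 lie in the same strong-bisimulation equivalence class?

Answer: BISIMILAR

Analysis:
Bisimulation quotient by refinement:
  π0 = {{0,1,2,3,4,5,6,7}}
  π1 = {{0,4,5},{1,2,7},{3},{6}}
  π2 = {{0},{1,2,7},{3},{4,5},{6}}
Fixed point at round 3; 5 class(es).
class of 7: {1,2,7}; class of 2: {1,2,7}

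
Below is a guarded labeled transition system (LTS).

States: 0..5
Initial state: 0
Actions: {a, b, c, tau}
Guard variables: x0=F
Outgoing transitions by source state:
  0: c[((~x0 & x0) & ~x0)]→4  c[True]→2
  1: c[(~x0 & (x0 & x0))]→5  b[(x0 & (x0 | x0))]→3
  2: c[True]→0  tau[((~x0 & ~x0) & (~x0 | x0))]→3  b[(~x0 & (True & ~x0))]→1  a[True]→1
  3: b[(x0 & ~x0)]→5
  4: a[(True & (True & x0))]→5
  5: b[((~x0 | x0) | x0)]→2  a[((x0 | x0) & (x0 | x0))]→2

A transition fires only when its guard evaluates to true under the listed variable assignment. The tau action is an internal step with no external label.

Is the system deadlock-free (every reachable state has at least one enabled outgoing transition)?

Reachable = {0,1,2,3}
  0: c→2  [1 out]
  1: ∅  [deadlock]
  2: a→1  b→1  c→0  tau→3  [4 out]
  3: ∅  [deadlock]
trace reaching 1: c·b

Answer: DEADLOCK at state 1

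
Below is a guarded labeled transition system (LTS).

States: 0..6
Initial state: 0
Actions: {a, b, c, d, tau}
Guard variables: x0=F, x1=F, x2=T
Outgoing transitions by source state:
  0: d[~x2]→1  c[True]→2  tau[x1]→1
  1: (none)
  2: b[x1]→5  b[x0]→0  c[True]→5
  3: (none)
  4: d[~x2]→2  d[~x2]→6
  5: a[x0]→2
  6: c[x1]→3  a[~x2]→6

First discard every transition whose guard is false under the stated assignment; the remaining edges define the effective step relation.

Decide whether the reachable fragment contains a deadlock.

R = {0,2,5}
  0: c→2  [deg 1]
  2: c→5  [deg 1]
  5: ∅  [no exit]
trace reaching 5: c·c

Answer: DEADLOCK at state 5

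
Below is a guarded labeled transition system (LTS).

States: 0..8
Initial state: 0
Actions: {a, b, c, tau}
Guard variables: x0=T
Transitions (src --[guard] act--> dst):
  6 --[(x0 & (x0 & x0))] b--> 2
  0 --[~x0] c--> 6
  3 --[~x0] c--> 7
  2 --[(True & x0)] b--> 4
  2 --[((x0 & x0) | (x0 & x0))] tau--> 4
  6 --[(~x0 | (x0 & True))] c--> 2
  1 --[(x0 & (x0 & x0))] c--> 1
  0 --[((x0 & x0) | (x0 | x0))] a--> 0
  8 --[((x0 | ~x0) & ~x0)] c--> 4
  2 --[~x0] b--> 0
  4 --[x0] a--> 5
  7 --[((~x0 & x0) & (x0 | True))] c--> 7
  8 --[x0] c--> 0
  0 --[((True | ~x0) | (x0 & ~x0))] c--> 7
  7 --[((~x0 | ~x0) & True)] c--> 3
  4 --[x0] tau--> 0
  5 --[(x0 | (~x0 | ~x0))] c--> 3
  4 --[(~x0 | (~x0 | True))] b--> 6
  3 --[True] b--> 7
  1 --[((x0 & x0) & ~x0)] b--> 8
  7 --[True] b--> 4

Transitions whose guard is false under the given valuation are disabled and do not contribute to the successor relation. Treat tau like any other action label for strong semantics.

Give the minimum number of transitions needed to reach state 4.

Breadth-first toward 4:
  L0 = {0}
  L1 = {7}
  L2 = {4}
depth(4)=2, e.g. c·b

Answer: 2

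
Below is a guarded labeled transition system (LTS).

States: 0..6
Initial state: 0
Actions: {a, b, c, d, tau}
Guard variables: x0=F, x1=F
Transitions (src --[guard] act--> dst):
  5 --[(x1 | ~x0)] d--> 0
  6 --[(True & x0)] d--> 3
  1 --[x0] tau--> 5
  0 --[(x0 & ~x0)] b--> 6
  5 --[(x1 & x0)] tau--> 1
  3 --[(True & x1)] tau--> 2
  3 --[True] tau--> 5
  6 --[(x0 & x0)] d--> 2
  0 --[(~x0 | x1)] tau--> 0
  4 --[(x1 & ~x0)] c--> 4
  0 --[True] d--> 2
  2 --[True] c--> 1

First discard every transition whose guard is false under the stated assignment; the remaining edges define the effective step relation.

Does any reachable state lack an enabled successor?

Answer: DEADLOCK at state 1

Trace:
Reach set: {0,1,2}
  0: d→2  tau→0  [deg 2]
  1: ∅  [deadlock]
  2: c→1  [deg 1]
trace reaching 1: d·c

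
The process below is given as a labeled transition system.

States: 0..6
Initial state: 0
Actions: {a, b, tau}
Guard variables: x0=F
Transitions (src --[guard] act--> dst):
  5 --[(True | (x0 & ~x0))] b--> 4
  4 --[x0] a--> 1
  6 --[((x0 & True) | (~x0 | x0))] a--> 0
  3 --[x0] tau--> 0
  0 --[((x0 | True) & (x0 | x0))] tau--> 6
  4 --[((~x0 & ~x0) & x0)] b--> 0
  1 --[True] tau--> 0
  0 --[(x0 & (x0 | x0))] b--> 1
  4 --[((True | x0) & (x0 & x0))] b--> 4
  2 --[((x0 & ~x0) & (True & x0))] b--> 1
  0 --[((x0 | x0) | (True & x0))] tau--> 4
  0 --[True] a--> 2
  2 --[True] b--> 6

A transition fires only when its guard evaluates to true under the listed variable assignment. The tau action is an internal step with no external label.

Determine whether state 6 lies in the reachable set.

Answer: REACHABLE

Trace:
After dropping false guards: 5 live edges.
Layer 0: {0}
Layer 1: {2}  now seen {0,2}
Layer 2: {6}  now seen {0,2,6}
Reachable = {0,2,6}
trace reaching 6: a·b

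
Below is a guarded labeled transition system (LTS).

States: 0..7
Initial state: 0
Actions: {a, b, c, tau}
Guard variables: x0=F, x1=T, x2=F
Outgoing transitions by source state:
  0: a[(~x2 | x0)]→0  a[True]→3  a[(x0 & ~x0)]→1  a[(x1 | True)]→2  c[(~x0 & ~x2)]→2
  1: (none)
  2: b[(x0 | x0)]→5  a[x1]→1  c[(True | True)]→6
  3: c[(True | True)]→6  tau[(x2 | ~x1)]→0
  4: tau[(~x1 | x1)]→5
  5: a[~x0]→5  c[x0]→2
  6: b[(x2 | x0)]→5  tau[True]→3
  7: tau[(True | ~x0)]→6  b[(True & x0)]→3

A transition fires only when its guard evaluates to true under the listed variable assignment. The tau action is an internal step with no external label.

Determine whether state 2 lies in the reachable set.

After dropping false guards: 11 live edges.
Layer 0: {0}
Layer 1: {2,3}  now seen {0,2,3}
Layer 2: {1,6}  now seen {0,1,2,3,6}
Reachable = {0,1,2,3,6}
trace reaching 2: a

Answer: REACHABLE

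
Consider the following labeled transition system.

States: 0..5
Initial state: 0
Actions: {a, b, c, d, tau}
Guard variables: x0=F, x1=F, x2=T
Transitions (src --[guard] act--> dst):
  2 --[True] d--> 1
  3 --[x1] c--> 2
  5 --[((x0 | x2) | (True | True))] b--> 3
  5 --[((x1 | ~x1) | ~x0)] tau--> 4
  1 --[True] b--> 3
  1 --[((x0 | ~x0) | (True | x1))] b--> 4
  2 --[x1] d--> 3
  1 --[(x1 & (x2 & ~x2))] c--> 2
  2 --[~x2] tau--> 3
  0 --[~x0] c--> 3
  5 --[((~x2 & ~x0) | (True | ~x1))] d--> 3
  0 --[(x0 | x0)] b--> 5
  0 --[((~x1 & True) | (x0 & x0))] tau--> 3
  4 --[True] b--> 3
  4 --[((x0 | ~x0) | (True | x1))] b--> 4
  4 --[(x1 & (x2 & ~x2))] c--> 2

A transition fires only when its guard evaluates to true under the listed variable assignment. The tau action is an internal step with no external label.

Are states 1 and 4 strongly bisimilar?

Refine partition for ~:
  round 0: {{0,1,2,3,4,5}}
  round 1: {{0},{1,4},{2},{3},{5}}
5 equivalence class(es) (converged in 2)
class of 1: {1,4}; class of 4: {1,4}

Answer: BISIMILAR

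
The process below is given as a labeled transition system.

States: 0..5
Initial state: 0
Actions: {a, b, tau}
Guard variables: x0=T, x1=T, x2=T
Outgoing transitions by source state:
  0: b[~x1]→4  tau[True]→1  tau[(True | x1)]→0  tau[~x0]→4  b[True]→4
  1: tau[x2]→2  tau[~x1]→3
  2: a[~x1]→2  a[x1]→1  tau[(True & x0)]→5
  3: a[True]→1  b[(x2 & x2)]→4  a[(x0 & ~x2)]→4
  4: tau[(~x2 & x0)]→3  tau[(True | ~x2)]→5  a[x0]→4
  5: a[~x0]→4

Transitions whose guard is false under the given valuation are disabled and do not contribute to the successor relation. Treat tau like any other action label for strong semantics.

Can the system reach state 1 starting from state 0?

10 transition(s) survive guard evaluation.
L0 = {0}
L1 = {1,4}  now seen {0,1,4}
L2 = {2,5}  now seen {0,1,2,4,5}
Reachable = {0,1,2,4,5}
trace reaching 1: tau

Answer: REACHABLE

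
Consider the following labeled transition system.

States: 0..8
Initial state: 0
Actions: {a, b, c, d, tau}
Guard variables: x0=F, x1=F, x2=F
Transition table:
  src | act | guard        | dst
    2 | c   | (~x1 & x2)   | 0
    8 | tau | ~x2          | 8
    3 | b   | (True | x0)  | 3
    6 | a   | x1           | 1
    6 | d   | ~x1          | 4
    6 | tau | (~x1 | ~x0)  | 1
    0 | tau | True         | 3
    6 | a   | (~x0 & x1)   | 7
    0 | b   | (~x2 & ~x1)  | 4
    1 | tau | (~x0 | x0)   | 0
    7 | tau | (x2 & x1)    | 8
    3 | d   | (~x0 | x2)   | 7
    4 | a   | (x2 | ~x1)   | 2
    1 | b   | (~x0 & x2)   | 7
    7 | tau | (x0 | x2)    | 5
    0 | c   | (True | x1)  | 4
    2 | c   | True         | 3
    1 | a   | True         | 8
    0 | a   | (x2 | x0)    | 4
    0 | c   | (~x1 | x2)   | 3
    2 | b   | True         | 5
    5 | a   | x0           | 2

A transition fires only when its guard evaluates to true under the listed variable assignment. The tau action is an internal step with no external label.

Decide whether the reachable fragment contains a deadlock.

Answer: DEADLOCK at state 5

Trace:
R = {0,2,3,4,5,7}
  0: b→4  c→3  c→4  tau→3  [deg 4]
  2: b→5  c→3  [deg 2]
  3: b→3  d→7  [deg 2]
  4: a→2  [deg 1]
  5: ∅  [deadlock]
  7: ∅  [deadlock]
witness 5: b·a·b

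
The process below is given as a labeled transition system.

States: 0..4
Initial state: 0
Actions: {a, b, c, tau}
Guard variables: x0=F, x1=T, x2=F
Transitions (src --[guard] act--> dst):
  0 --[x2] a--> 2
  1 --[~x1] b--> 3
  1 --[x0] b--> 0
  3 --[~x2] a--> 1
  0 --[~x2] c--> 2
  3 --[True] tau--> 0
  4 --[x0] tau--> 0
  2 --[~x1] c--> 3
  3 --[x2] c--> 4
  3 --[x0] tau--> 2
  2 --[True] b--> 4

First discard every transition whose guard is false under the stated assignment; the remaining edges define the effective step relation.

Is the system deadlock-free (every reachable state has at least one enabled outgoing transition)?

R = {0,2,4}
  0: c→2  [1 out]
  2: b→4  [1 out]
  4: ∅  [STUCK]
witness 4: c·b

Answer: DEADLOCK at state 4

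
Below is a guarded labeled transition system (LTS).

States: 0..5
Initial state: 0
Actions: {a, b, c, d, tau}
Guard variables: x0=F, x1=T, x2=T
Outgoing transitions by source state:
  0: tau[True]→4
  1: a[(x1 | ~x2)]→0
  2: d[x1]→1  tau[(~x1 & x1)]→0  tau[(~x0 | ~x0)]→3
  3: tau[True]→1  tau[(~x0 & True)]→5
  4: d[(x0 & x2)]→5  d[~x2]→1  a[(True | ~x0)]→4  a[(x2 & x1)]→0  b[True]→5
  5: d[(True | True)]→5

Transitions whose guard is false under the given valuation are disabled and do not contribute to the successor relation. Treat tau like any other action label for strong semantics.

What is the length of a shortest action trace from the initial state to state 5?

Layered search for 5:
  Layer 0: {0}
  Layer 1: {4}
  Layer 2: {5}
first hit 5 at d=2 via tau·b

Answer: 2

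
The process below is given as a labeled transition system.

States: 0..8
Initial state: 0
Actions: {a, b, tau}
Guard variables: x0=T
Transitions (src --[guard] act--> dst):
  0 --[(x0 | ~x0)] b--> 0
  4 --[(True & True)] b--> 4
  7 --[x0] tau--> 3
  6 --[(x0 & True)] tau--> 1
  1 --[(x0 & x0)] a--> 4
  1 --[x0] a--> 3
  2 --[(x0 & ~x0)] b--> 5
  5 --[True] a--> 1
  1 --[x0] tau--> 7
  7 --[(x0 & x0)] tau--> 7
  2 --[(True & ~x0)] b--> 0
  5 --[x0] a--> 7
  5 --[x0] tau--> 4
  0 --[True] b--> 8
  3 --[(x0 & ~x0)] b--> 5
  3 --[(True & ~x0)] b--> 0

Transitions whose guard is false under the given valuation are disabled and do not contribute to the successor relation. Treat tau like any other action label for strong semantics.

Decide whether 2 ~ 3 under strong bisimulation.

Answer: BISIMILAR

Trace:
Compute ~ classes (split until stable):
  round 0: {{0,1,2,3,4,5,6,7,8}}
  round 1: {{0,4},{1,5},{2,3,8},{6,7}}
  round 2: {{0},{1},{2,3,8},{4},{5},{6},{7}}
Fixed point at round 3; 7 class(es).
[2]={2,3,8}  [3]={2,3,8}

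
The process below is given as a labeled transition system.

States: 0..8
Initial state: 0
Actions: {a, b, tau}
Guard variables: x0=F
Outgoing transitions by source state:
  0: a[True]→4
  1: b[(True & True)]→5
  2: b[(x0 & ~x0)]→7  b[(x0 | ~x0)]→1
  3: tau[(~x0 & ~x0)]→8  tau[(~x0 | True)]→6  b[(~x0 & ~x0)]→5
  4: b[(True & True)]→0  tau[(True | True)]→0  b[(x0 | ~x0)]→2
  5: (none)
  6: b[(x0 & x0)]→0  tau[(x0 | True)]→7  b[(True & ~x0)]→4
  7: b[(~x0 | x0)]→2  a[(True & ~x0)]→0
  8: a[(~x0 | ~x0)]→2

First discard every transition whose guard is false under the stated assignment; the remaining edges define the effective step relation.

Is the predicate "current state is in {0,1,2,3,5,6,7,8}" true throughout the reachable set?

Inv-set: {0,1,2,3,5,6,7,8}
Reach set: {0,1,2,4,5}
  0: ok
  1: ok
  2: ok
  4: outside
  5: ok
counterexample path to 4: a

Answer: INVARIANT VIOLATED at state 4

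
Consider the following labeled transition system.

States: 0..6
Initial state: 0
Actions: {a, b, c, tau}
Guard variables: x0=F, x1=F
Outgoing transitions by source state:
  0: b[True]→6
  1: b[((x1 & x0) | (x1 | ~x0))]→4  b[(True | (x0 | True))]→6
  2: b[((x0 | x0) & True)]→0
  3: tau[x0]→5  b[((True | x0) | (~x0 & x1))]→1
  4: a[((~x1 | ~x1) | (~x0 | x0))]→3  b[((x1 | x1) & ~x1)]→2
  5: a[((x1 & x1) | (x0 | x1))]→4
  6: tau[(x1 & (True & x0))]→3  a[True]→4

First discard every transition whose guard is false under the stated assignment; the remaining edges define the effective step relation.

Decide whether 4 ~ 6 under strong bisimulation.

Bisimulation quotient by refinement:
  P[0] = {{0,1,2,3,4,5,6}}
  P[1] = {{0,1,3},{2,5},{4,6}}
  P[2] = {{0,1},{2,5},{3},{4},{6}}
  P[3] = {{0},{1},{2,5},{3},{4},{6}}
stable after 4 split(s): 6 block(s)
4∈{4}, 6∈{6}

Answer: NOT BISIMILAR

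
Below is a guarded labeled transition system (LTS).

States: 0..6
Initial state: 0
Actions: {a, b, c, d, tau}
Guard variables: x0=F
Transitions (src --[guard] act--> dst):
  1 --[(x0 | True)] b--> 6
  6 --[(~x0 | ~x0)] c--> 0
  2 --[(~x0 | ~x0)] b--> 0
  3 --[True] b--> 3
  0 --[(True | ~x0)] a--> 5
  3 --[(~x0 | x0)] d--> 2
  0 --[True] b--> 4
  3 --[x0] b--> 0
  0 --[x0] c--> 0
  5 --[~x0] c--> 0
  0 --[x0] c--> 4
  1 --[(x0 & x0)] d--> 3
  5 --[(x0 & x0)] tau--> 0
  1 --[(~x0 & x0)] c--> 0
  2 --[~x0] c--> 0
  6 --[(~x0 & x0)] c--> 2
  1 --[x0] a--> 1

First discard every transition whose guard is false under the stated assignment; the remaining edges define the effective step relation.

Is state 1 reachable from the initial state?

After dropping false guards: 9 live edges.
Layer 0: {0}
Layer 1: {4,5}  total {0,4,5}
R = {0,4,5}

Answer: UNREACHABLE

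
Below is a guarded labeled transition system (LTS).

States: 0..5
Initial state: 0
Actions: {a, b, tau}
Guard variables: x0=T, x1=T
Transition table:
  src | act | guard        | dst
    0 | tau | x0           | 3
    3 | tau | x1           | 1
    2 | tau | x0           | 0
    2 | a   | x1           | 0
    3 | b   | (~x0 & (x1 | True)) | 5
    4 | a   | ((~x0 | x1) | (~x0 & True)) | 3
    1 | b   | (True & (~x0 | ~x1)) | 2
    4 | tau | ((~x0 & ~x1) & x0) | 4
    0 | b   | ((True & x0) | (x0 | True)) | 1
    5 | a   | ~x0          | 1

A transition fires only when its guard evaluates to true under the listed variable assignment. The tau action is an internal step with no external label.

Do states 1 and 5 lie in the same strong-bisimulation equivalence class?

Answer: BISIMILAR

Analysis:
Compute ~ classes (split until stable):
  P[0] = {{0,1,2,3,4,5}}
  P[1] = {{0},{1,5},{2},{3},{4}}
5 equivalence class(es) (converged in 2)
class of 1: {1,5}; class of 5: {1,5}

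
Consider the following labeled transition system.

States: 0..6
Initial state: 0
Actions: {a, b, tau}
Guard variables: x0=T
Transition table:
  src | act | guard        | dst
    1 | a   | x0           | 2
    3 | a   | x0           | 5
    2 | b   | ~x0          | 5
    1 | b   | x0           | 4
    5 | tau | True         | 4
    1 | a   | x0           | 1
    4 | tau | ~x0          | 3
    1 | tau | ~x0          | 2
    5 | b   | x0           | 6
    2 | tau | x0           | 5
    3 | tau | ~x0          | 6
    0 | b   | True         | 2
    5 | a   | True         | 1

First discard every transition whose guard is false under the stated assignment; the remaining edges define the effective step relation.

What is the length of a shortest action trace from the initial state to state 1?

Answer: 3

Working:
Layered search for 1:
  L0 = {0}
  L1 = {2}
  L2 = {5}
  L3 = {1,4,6}
first hit 1 at d=3 via b·tau·a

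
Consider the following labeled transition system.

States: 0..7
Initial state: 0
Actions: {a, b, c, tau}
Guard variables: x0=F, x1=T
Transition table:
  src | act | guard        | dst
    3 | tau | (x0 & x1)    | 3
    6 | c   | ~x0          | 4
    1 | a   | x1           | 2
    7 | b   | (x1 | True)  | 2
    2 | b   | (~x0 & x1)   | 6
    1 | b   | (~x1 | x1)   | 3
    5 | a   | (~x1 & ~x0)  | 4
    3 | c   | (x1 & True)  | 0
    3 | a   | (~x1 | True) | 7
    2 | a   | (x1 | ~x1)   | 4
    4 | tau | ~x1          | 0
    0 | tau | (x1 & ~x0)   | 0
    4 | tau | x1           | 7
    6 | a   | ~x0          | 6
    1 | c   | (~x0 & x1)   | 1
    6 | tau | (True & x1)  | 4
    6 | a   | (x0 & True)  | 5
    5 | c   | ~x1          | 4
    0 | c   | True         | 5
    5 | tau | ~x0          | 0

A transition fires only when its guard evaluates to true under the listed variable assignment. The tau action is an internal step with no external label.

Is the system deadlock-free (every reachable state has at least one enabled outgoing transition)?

Reachable = {0,5}
  0: c→5  tau→0  [2 out]
  5: tau→0  [1 out]

Answer: DEADLOCK-FREE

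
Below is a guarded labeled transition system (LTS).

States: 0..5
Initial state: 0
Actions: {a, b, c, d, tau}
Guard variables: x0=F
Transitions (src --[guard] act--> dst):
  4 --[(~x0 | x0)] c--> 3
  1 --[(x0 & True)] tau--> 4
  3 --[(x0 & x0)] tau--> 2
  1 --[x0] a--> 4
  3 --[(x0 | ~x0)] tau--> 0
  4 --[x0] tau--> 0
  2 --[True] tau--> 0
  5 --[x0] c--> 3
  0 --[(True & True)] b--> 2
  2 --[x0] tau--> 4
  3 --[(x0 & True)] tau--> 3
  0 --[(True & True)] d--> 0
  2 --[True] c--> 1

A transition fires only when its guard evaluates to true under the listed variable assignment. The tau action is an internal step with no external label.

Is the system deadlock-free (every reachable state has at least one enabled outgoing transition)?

Reach set: {0,1,2}
  0: b→2  d→0  [deg 2]
  1: ∅  [no exit]
  2: c→1  tau→0  [deg 2]
Path to 1: b·c

Answer: DEADLOCK at state 1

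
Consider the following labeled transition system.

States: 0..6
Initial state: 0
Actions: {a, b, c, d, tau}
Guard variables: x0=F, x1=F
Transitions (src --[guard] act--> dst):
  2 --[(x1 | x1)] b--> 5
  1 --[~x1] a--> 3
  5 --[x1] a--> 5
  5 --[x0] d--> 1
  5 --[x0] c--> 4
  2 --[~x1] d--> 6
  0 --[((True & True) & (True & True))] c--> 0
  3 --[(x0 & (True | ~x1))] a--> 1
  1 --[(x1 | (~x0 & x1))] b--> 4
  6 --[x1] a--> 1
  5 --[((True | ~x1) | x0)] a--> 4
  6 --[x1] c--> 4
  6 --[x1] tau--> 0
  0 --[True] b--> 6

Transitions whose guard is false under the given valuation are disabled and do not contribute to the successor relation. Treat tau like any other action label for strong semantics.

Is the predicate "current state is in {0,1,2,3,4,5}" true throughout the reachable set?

Safe = {0,1,2,3,4,5}
Reach set: {0,6}
  0: safe
  6: ✗ unsafe
witness against invariant: b → 6

Answer: INVARIANT VIOLATED at state 6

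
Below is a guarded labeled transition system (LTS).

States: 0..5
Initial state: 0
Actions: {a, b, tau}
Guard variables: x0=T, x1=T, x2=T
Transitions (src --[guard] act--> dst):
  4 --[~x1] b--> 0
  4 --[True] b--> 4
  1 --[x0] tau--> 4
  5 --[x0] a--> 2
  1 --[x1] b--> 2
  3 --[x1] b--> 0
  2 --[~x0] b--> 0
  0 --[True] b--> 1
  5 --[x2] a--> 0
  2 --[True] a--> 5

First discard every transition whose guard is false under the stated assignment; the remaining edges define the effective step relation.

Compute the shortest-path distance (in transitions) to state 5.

BFS to 5:
  depth 0: {0}
  depth 1: {1}
  depth 2: {2,4}
  depth 3: {5}
depth(5)=3, e.g. b·b·a

Answer: 3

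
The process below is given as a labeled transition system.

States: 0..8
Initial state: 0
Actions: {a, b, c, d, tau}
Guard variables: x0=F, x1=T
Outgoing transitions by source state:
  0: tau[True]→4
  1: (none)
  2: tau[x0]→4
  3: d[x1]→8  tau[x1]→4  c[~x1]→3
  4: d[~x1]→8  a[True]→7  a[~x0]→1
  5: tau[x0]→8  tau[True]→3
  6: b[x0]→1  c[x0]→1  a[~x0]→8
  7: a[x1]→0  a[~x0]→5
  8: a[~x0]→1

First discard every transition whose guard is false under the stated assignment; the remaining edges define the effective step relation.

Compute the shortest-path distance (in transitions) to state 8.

Answer: 5

Working:
Layered search for 8:
  L0 = {0}
  L1 = {4}
  L2 = {1,7}
  L3 = {5}
  L4 = {3}
  L5 = {8}
depth(8)=5, e.g. tau·a·a·tau·d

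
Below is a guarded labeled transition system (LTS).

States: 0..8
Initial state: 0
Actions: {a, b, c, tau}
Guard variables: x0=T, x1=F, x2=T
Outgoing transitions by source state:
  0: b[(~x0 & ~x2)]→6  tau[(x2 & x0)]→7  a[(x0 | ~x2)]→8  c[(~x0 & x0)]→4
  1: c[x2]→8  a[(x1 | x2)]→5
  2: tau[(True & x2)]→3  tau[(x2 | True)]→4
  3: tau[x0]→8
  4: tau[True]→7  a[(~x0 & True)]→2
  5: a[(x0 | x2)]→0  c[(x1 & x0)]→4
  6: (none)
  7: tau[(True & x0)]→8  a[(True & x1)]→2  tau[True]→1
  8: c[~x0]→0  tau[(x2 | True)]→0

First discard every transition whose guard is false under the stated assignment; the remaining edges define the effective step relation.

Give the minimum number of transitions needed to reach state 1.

BFS to 1:
  depth 0: {0}
  depth 1: {7,8}
  depth 2: {1}
first hit 1 at d=2 via tau·tau

Answer: 2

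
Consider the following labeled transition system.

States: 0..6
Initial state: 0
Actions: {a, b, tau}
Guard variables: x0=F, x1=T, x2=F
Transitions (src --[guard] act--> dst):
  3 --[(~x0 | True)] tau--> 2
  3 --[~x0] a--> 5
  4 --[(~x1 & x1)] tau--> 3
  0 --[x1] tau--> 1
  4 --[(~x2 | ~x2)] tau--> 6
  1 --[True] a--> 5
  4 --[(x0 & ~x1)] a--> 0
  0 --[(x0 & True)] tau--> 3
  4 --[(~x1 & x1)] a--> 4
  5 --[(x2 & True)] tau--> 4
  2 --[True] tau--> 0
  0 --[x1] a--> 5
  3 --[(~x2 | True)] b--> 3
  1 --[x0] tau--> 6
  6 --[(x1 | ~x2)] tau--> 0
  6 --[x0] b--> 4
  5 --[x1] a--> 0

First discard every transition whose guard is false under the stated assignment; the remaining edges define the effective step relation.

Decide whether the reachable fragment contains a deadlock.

Answer: DEADLOCK-FREE

Working:
Reachable = {0,1,5}
  0: a→5  tau→1  [2 exit(s)]
  1: a→5  [1 exit(s)]
  5: a→0  [1 exit(s)]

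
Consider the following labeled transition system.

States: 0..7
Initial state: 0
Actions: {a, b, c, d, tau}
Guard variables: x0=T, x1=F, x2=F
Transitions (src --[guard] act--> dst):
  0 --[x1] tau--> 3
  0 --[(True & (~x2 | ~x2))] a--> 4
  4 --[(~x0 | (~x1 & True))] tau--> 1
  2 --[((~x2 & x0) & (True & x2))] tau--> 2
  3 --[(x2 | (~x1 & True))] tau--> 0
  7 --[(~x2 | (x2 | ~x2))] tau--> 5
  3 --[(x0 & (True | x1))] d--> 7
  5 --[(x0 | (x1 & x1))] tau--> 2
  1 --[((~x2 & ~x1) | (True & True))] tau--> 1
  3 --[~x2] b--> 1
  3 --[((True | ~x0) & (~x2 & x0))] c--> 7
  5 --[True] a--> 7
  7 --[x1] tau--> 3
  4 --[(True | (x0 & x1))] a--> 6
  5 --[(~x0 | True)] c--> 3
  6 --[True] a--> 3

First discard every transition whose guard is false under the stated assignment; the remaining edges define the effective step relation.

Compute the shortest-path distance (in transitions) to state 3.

Breadth-first toward 3:
  depth 0: {0}
  depth 1: {4}
  depth 2: {1,6}
  depth 3: {3}
depth(3)=3, e.g. a·a·a

Answer: 3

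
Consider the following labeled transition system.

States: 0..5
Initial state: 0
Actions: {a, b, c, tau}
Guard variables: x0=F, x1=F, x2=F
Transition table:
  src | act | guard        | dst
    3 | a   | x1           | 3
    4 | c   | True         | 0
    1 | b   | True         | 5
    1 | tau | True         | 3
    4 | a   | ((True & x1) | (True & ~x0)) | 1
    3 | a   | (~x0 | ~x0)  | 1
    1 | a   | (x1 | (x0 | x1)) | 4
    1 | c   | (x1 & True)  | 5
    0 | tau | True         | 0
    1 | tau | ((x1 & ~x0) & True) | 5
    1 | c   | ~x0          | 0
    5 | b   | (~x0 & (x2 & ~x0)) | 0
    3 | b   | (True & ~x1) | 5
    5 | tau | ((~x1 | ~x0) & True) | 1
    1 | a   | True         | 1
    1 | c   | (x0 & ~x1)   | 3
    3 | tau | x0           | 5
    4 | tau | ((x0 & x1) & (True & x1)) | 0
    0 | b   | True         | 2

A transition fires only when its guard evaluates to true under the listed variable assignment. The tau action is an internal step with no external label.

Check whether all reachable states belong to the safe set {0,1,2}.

Allowed set {0,1,2}
Reachable = {0,2}
  0: ✓
  2: ✓

Answer: INVARIANT HOLDS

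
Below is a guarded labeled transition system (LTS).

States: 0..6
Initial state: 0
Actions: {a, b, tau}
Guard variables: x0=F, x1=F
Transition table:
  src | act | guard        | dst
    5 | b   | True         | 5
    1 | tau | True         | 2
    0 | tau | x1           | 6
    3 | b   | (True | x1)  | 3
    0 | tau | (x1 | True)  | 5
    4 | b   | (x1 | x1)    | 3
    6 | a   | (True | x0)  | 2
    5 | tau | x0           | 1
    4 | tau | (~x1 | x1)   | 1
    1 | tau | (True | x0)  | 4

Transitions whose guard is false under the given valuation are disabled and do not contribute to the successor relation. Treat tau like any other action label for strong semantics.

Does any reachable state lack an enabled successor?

Answer: DEADLOCK-FREE

Working:
R = {0,5}
  0: tau→5  [deg 1]
  5: b→5  [deg 1]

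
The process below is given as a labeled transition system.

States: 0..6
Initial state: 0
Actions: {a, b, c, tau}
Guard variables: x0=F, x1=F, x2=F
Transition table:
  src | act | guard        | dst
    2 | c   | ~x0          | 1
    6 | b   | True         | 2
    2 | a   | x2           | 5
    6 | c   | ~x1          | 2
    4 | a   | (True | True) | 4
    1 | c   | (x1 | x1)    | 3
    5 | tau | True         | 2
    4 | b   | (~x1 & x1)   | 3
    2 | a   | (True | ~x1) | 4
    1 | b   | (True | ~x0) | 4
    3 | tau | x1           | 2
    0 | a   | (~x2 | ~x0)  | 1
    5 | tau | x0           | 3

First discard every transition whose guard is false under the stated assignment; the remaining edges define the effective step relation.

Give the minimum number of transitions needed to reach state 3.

Breadth-first toward 3:
  depth 0: {0}
  depth 1: {1}
  depth 2: {4}
3 never appears.

Answer: UNREACHABLE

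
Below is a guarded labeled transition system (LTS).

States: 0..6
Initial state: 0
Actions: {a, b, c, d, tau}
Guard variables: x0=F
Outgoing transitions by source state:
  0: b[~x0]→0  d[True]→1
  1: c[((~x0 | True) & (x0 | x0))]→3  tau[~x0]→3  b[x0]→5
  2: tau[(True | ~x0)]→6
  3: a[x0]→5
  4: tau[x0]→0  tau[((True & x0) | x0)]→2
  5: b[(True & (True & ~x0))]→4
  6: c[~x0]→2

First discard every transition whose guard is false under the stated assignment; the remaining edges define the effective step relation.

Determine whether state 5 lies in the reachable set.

Guard filter leaves 6 enabled edge(s).
L0 = {0}
L1 = {1}  cumulative {0,1}
L2 = {3}  cumulative {0,1,3}
R = {0,1,3}

Answer: UNREACHABLE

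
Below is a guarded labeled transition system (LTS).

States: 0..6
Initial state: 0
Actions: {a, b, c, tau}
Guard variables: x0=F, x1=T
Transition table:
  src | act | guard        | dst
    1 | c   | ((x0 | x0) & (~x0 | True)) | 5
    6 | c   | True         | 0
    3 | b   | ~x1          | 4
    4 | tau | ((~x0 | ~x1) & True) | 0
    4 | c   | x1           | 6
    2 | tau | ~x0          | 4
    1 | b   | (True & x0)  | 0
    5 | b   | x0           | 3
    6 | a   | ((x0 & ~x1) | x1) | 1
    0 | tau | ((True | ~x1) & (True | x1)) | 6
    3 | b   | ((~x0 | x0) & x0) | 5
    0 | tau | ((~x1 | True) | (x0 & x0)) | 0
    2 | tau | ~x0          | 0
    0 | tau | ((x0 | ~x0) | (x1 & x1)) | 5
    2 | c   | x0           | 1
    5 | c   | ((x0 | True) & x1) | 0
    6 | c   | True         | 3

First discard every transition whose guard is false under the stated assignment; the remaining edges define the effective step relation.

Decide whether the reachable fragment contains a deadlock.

Reachable = {0,1,3,5,6}
  0: tau→0  tau→5  tau→6  [3 out]
  1: ∅  [STUCK]
  3: ∅  [STUCK]
  5: c→0  [1 out]
  6: a→1  c→0  c→3  [3 out]
Path to 1: tau·a

Answer: DEADLOCK at state 1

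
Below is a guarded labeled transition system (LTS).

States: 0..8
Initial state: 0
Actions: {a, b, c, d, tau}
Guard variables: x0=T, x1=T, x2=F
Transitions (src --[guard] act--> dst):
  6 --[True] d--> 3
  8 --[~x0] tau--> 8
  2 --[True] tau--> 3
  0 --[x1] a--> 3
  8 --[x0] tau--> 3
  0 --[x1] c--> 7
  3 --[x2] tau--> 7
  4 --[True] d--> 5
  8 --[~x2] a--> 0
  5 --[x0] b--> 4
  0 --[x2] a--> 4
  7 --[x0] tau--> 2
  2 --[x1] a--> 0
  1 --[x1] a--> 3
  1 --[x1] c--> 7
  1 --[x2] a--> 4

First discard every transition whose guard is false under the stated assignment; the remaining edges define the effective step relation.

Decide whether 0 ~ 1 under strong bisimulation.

Bisimulation quotient by refinement:
  round 0: {{0,1,2,3,4,5,6,7,8}}
  round 1: {{0,1},{2,8},{3},{4,6},{5},{7}}
  round 2: {{0,1},{2,8},{3},{4},{5},{6},{7}}
7 equivalence class(es) (converged in 3)
[0]={0,1}  [1]={0,1}

Answer: BISIMILAR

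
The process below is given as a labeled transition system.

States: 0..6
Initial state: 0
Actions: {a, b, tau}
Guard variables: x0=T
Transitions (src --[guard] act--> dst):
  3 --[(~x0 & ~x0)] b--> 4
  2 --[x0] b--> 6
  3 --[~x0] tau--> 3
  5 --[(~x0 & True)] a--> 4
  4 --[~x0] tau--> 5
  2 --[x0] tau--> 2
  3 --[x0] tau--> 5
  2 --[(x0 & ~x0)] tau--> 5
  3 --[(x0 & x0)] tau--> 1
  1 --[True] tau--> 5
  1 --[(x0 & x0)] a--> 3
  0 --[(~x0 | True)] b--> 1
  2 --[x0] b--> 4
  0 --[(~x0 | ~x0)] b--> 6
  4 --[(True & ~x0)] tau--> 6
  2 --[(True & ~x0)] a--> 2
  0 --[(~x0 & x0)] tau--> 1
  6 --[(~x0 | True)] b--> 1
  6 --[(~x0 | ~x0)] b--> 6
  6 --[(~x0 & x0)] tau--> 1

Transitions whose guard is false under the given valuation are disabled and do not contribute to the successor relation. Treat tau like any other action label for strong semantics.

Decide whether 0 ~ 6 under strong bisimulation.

Compute ~ classes (split until stable):
  round 0: {{0,1,2,3,4,5,6}}
  round 1: {{0,6},{1},{2},{3},{4,5}}
Fixed point at round 2; 5 class(es).
[0]={0,6}  [6]={0,6}

Answer: BISIMILAR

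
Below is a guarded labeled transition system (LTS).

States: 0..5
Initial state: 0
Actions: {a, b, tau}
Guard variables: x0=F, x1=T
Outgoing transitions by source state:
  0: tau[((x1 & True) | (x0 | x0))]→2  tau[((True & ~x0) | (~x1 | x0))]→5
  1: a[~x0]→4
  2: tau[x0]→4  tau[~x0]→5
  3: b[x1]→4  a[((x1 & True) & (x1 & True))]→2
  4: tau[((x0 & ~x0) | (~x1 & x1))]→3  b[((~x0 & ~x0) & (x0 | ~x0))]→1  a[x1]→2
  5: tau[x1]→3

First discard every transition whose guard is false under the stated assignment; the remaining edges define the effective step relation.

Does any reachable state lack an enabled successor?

R = {0,1,2,3,4,5}
  0: tau→2  tau→5  [2 exit(s)]
  1: a→4  [1 exit(s)]
  2: tau→5  [1 exit(s)]
  3: a→2  b→4  [2 exit(s)]
  4: a→2  b→1  [2 exit(s)]
  5: tau→3  [1 exit(s)]

Answer: DEADLOCK-FREE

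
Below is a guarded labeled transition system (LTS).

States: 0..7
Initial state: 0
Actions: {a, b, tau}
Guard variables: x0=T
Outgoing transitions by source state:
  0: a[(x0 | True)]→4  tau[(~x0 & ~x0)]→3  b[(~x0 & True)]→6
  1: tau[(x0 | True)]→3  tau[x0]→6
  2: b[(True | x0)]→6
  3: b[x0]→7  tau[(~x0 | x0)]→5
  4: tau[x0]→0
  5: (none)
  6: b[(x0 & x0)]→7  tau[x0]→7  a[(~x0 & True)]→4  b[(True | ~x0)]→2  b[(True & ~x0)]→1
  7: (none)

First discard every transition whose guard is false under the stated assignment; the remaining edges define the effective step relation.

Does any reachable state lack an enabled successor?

Answer: DEADLOCK-FREE

Trace:
R = {0,4}
  0: a→4  [1 out]
  4: tau→0  [1 out]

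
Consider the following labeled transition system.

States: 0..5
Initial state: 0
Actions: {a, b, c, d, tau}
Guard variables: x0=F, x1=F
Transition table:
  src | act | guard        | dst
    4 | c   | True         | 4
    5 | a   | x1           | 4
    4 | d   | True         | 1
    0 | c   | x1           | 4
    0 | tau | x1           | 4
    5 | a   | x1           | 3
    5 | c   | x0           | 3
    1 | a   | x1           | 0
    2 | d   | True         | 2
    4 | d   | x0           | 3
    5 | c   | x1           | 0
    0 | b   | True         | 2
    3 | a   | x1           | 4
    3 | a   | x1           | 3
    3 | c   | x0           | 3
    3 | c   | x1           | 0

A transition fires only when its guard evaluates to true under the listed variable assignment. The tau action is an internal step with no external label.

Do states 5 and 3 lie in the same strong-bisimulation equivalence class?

Answer: BISIMILAR

Working:
Refine partition for ~:
  round 0: {{0,1,2,3,4,5}}
  round 1: {{0},{1,3,5},{2},{4}}
stable after 2 split(s): 4 block(s)
[5]={1,3,5}  [3]={1,3,5}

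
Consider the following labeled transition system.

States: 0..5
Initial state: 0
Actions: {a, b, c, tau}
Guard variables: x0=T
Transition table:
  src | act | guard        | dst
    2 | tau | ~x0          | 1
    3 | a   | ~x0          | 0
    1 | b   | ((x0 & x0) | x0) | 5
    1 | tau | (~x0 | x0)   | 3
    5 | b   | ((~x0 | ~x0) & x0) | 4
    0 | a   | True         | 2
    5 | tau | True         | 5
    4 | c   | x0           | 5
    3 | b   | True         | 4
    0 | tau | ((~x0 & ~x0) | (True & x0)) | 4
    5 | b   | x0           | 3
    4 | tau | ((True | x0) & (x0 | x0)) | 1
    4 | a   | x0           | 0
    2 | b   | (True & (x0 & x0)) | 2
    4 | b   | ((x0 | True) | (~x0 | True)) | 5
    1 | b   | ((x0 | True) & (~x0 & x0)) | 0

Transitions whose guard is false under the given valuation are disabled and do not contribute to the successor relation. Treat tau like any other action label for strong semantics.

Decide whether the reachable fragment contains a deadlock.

Reach set: {0,1,2,3,4,5}
  0: a→2  tau→4  [2 exit(s)]
  1: b→5  tau→3  [2 exit(s)]
  2: b→2  [1 exit(s)]
  3: b→4  [1 exit(s)]
  4: a→0  b→5  c→5  tau→1  [4 exit(s)]
  5: b→3  tau→5  [2 exit(s)]

Answer: DEADLOCK-FREE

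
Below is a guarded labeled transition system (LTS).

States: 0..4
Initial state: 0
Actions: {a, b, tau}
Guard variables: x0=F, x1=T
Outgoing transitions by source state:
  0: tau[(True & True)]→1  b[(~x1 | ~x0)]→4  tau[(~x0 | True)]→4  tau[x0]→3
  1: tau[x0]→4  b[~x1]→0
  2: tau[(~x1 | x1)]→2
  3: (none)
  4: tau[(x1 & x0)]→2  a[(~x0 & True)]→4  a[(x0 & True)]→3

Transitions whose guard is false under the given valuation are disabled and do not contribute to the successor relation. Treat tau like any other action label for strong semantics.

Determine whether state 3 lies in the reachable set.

Guard filter leaves 5 enabled edge(s).
L0 = {0}
L1 = {1,4}  cumulative {0,1,4}
R = {0,1,4}

Answer: UNREACHABLE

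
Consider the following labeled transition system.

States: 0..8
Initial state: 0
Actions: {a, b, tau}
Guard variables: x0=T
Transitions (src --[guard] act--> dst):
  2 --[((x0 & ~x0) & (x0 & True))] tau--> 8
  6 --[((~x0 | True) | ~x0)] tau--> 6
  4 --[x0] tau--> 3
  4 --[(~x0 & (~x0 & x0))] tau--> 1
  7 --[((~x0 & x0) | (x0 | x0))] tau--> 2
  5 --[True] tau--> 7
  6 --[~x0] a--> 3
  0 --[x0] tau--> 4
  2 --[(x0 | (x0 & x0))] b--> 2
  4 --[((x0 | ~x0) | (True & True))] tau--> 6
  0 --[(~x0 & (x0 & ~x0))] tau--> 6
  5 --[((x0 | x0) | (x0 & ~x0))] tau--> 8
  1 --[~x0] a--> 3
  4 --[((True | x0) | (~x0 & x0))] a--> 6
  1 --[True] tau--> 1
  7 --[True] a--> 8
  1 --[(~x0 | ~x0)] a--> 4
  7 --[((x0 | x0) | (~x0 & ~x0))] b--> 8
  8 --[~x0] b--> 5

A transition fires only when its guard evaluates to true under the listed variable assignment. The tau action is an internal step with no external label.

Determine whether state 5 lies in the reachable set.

Guard filter leaves 12 enabled edge(s).
Layer 0: {0}
Layer 1: {4}  now seen {0,4}
Layer 2: {3,6}  now seen {0,3,4,6}
Reachable = {0,3,4,6}

Answer: UNREACHABLE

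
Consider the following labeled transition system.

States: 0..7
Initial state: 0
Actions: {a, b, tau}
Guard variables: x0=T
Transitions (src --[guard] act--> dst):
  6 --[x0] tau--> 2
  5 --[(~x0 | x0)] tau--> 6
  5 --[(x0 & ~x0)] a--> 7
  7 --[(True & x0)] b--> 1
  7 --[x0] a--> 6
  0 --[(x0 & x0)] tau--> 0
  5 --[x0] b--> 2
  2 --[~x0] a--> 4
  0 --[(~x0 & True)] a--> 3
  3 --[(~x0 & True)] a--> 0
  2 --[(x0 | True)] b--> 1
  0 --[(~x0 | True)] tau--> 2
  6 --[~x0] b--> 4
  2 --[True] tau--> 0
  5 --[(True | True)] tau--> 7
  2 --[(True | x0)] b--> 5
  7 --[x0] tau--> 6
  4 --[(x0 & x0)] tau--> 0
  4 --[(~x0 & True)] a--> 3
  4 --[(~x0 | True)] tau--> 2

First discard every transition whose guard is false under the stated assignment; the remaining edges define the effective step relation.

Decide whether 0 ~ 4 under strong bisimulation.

Answer: BISIMILAR

Working:
Refine partition for ~:
  P[0] = {{0,1,2,3,4,5,6,7}}
  P[1] = {{0,4,6},{1,3},{2,5},{7}}
  P[2] = {{0,4},{1,3},{2},{5},{6},{7}}
6 equivalence class(es) (converged in 3)
class of 0: {0,4}; class of 4: {0,4}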